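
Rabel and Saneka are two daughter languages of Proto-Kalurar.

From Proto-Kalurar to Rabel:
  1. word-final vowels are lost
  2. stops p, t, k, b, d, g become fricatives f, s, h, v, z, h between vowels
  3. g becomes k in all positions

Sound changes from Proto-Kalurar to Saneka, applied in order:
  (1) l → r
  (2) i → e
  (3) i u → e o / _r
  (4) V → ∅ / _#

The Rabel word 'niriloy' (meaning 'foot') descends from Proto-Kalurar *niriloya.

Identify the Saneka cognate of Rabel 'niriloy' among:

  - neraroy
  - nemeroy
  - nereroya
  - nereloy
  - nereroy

nereroy

Saneka: start from *niriloya.
  rule 1 (unconditioned shift): niriloya → niriroya
  rule 2 (vowel merger): niriroya → nereroya
  rule 3: no change — nereroya
  rule 4 (apocope): nereroya → nereroy
  ⇒ Saneka nereroy
Only 'nereroy' matches the regular Saneka development of *niriloya.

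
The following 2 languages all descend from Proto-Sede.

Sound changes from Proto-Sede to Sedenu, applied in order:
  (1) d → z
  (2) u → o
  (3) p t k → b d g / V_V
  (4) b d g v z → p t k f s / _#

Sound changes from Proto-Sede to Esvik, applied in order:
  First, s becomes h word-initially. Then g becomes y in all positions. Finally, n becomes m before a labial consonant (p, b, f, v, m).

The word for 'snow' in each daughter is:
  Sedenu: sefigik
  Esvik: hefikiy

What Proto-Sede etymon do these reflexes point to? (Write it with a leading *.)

*sefikig

Position 1: Sedenu has s, Esvik has h. Taking the neighbouring segments as reconstructed: Sedenu s can only go back to *s; Esvik h could go back to *s or *h — the one source consistent with every daughter is *s.
Position 5: Sedenu has g, Esvik has k. Esvik preserves k here (none of its changes turn any other segment into k), so the proto-segment is *k.
This points to *sefikig. Verify forward in each daughter:
Sedenu: start from *sefikig.
  rule 1: no change — sefikig
  rule 2: no change — sefikig
  rule 3 (intervocalic voicing): sefikig → sefigig
  rule 4 (final devoicing): sefigig → sefigik
  ⇒ Sedenu sefigik
Esvik: *sefikig > hefikig > hefikiy  (by debuccalisation, unconditioned shift)
Only *sefikig yields all of Sedenu sefigik, Esvik hefikiy.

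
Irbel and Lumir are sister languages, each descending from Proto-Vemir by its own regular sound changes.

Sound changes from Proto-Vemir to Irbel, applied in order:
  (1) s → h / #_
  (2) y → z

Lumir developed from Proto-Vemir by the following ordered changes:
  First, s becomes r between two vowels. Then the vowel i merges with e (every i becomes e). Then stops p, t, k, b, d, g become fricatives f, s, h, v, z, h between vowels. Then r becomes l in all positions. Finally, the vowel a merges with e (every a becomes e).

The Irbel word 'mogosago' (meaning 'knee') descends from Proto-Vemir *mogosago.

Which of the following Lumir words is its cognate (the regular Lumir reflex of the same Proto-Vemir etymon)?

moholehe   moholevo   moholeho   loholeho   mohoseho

Lumir: start from *mogosago.
  rule 1 (rhotacism): mogosago → mogorago
  rule 2: no change — mogorago
  rule 3 (intervocalic lenition): mogorago → mohoraho
  rule 4 (unconditioned shift): mohoraho → moholaho
  rule 5 (vowel merger): moholaho → moholeho
  ⇒ Lumir moholeho
The other candidates each miss or misapply at least one Lumir change.

moholeho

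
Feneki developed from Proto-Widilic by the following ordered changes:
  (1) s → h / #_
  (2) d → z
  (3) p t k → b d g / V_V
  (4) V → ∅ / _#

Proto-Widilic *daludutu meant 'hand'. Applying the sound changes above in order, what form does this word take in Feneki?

Feneki: *daludutu > zaluzutu > zaluzudu > zaluzud  (by unconditioned shift, intervocalic voicing, apocope)

zaluzud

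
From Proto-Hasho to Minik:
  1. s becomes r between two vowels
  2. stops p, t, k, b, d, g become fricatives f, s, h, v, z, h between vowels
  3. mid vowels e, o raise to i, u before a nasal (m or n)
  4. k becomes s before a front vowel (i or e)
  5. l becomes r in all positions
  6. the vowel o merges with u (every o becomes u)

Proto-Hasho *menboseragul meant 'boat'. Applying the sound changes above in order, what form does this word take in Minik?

Minik: *menboseragul > menboreragul > menborerahul > minborerahul > minborerahur > minburerahur  (by rhotacism, intervocalic lenition, pre-nasal raising, unconditioned shift, vowel merger)

minburerahur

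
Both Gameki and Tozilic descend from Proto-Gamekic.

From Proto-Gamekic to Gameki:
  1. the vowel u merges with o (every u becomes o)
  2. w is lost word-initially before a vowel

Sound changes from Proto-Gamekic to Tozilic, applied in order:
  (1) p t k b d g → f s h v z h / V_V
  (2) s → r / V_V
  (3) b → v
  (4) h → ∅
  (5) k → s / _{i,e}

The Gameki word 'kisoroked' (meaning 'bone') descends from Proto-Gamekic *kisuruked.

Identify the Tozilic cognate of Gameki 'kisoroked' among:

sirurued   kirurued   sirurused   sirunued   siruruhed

sirurued

Tozilic: start from *kisuruked.
  rule 1 (intervocalic lenition): kisuruked → kisuruhed
  rule 2 (rhotacism): kisuruhed → kiruruhed
  rule 3: no change — kiruruhed
  rule 4 (h-loss): kiruruhed → kirurued
  rule 5 (palatalisation): kirurued → sirurued
  ⇒ Tozilic sirurued
The other candidates each miss or misapply at least one Tozilic change.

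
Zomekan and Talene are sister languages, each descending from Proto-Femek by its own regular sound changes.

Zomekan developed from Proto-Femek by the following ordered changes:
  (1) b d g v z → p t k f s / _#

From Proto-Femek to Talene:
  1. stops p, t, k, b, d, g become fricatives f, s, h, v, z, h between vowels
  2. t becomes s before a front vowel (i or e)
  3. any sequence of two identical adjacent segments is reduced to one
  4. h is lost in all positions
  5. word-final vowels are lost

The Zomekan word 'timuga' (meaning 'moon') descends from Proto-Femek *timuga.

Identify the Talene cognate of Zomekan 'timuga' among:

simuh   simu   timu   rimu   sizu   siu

Talene: *timuga
  timuga → timuha   [intervocalic lenition]
  timuha → simuha   [palatalisation]
  simuha (rule 3 does not apply)
  simuha → simua   [h-loss]
  simua → simu   [apocope]
  giving Talene simu.
The other candidates each miss or misapply at least one Talene change.

simu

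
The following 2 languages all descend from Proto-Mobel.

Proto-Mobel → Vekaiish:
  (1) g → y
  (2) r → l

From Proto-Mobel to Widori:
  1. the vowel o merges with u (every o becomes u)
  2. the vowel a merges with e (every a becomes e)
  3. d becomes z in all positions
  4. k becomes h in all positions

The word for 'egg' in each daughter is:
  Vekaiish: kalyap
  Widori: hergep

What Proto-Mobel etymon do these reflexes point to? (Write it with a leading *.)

*kargap

Position 2: Vekaiish has a, Widori has e. Vekaiish preserves a here (none of its changes turn any other segment into a), so the proto-segment is *a.
Position 5: Vekaiish has a, Widori has e. Vekaiish preserves a here (none of its changes turn any other segment into a), so the proto-segment is *a.
Position 4: Vekaiish has y, Widori has g. Widori preserves g here (none of its changes turn any other segment into g), so the proto-segment is *g.
Continuing position by position gives *kargap; check it forward:
Vekaiish: start from *kargap.
  rule 1 (unconditioned shift): kargap → karyap
  rule 2 (unconditioned shift): karyap → kalyap
  ⇒ Vekaiish kalyap
Widori: start from *kargap.
  rule 1: no change — kargap
  rule 2 (vowel merger): kargap → kergep
  rule 3: no change — kergep
  rule 4 (unconditioned shift): kergep → hergep
  ⇒ Widori hergep
Only *kargap yields all of Vekaiish kalyap, Widori hergep.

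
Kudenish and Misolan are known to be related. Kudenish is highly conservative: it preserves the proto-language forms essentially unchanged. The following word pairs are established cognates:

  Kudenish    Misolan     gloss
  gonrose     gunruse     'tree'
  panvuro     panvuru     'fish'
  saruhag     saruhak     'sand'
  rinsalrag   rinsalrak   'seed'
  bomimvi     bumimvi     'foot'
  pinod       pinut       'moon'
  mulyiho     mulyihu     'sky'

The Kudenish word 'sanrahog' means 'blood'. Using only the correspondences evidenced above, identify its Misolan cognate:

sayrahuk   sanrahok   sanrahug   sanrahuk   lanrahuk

gonrose ~ gunruse, pinod ~ pinut — Kudenish o corresponds to Misolan u after a consonant, before a consonant other than r, m, n, p, b, f, v.
saruhag ~ saruhak, rinsalrag ~ rinsalrak — Kudenish g corresponds to Misolan k word-finally.
Applying these to Kudenish 'sanrahog':
  sanrahog → sanrahug   (o→u after a consonant, before a consonant other than r, m, n, p, b, f, v)
  sanrahug → sanrahuk   (g→k word-finally)
So the Misolan cognate is 'sanrahuk'.

sanrahuk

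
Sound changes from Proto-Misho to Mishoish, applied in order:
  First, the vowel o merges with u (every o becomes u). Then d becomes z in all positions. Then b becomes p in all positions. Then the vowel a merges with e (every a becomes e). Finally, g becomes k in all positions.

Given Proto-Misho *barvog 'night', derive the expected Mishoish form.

Mishoish: *barvog > barvug > parvug > pervug > pervuk  (by vowel merger, unconditioned shift, vowel merger, unconditioned shift)

pervuk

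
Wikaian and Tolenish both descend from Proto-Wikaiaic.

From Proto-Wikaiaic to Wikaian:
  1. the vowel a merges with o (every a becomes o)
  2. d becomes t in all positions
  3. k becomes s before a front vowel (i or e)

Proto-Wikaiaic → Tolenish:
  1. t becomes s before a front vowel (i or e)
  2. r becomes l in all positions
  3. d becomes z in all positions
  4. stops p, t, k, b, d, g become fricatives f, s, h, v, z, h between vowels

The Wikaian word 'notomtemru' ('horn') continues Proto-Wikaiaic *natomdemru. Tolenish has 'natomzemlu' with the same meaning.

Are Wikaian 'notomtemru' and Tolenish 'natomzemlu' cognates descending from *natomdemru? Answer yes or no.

Derive the expected Tolenish reflex of *natomdemru:
Tolenish: *natomdemru > natomdemlu > natomzemlu > nasomzemlu  (by unconditioned shift, unconditioned shift, intervocalic lenition)
The regular Tolenish reflex would be 'nasomzemlu', but the attested form is 'natomzemlu'. The correspondence is irregular, so they are not cognates (the Tolenish form has a different source).

no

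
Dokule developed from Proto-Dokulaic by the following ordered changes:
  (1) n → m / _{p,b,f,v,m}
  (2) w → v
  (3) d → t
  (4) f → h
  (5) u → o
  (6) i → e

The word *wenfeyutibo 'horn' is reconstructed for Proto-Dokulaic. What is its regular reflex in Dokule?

Dokule: start from *wenfeyutibo.
  rule 1 (nasal place assimilation): wenfeyutibo → wemfeyutibo
  rule 2 (unconditioned shift): wemfeyutibo → vemfeyutibo
  rule 3: no change — vemfeyutibo
  rule 4 (unconditioned shift): vemfeyutibo → vemheyutibo
  rule 5 (vowel merger): vemheyutibo → vemheyotibo
  rule 6 (vowel merger): vemheyotibo → vemheyotebo
  ⇒ Dokule vemheyotebo

vemheyotebo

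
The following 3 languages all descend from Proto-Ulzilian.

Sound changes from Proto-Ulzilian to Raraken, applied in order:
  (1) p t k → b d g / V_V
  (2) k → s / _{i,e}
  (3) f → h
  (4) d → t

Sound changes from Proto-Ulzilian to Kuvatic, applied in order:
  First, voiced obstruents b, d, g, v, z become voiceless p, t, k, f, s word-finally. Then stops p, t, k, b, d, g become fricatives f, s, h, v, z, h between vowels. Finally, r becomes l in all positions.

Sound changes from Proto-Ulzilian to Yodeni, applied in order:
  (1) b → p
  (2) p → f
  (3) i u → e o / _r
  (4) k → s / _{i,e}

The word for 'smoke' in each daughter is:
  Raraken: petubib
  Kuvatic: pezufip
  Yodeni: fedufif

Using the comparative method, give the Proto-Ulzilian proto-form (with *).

*pedupib

Position 5: Raraken has b, Kuvatic has f, Yodeni has f. Taking the neighbouring segments as reconstructed: Raraken b could go back to *p or *b; Kuvatic f could go back to *p or *f; Yodeni f could go back to *p or *b or *f — the one source consistent with every daughter is *p.
Position 3: Raraken has t, Kuvatic has z, Yodeni has d. Yodeni preserves d here (none of its changes turn any other segment into d), so the proto-segment is *d.
Continuing position by position gives *pedupib; check it forward:
Raraken: *pedupib
  pedupib → pedubib   [intervocalic voicing]
  pedubib (rule 2 does not apply)
  pedubib (rule 3 does not apply)
  pedubib → petubib   [unconditioned shift]
  giving Raraken petubib.
Kuvatic: *pedupib > pedupip > pezufip  (by final devoicing, intervocalic lenition)
Yodeni: start from *pedupib.
  rule 1 (unconditioned shift): pedupib → pedupip
  rule 2 (unconditioned shift): pedupip → fedufif
  rule 3: no change — fedufif
  rule 4: no change — fedufif
  ⇒ Yodeni fedufif
Only *pedupib yields all of Raraken petubib, Kuvatic pezufip, Yodeni fedufif.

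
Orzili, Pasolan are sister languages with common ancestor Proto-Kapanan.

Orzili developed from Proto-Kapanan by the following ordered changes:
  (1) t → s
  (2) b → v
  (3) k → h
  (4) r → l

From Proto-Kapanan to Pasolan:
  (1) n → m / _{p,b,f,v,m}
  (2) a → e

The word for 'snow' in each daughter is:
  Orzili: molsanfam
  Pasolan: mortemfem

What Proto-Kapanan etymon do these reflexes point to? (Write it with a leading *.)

Position 8: Orzili has a, Pasolan has e. Orzili preserves a here (none of its changes turn any other segment into a), so the proto-segment is *a.
Position 5: Orzili has a, Pasolan has e. Orzili preserves a here (none of its changes turn any other segment into a), so the proto-segment is *a.
Continuing position by position gives *mortanfam; check it forward:
Orzili: *mortanfam > morsanfam > molsanfam  (by unconditioned shift, unconditioned shift)
Pasolan: *mortanfam > mortamfam > mortemfem  (by nasal place assimilation, vowel merger)
Only *mortanfam yields all of Orzili molsanfam, Pasolan mortemfem.

*mortanfam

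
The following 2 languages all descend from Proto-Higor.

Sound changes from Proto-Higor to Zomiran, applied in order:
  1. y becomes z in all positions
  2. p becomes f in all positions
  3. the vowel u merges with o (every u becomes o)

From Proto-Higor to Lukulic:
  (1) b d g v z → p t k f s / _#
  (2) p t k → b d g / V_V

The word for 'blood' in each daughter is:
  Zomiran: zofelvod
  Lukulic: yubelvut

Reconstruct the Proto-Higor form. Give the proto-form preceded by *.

Position 1: Zomiran has z, Lukulic has y. Lukulic preserves y here (none of its changes turn any other segment into y), so the proto-segment is *y.
Position 8: Zomiran has d, Lukulic has t. Zomiran preserves d here (none of its changes turn any other segment into d), so the proto-segment is *d.
Verify the candidate proto-form against each daughter:
Zomiran: *yupelvud > zupelvud > zufelvud > zofelvod  (by unconditioned shift, unconditioned shift, vowel merger)
Lukulic: start from *yupelvud.
  rule 1 (final devoicing): yupelvud → yupelvut
  rule 2 (intervocalic voicing): yupelvut → yubelvut
  ⇒ Lukulic yubelvut
Only *yupelvud yields all of Zomiran zofelvod, Lukulic yubelvut.

*yupelvud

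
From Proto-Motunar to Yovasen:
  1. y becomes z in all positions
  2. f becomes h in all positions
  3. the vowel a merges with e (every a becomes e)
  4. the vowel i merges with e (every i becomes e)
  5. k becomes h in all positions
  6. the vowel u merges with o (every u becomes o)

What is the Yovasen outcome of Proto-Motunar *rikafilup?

rehehelop

Yovasen: *rikafilup
  rikafilup (rule 1 does not apply)
  rikafilup → rikahilup   [unconditioned shift]
  rikahilup → rikehilup   [vowel merger]
  rikehilup → rekehelup   [vowel merger]
  rekehelup → rehehelup   [unconditioned shift]
  rehehelup → rehehelop   [vowel merger]
  giving Yovasen rehehelop.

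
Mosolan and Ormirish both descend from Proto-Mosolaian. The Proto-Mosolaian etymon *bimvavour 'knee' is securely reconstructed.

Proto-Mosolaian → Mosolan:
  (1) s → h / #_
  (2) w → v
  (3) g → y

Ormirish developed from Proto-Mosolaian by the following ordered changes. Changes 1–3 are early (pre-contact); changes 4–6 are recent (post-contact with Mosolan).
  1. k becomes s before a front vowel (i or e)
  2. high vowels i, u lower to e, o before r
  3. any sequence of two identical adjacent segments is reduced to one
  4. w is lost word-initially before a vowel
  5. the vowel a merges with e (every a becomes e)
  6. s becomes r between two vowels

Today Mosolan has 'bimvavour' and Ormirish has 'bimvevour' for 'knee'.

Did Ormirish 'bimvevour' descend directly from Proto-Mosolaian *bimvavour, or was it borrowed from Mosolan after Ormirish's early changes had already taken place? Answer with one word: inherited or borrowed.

borrowed

If inherited, *bimvavour would pass through all of Ormirish's changes:
Ormirish: *bimvavour > bimvavoor > bimvavor > bimvevor  (by pre-rhotic lowering, degemination, vowel merger)
If borrowed from Mosolan 'bimvavour' after the early changes, it would undergo only the recent ones:
  rule 4 (glide loss): no change (bimvavour)
  rule 5 (vowel merger): bimvavour → bimvevour
  rule 6 (rhotacism): no change (bimvevour)
  ⇒ as a loan: bimvevour
Ormirish 'bimvevour' matches the loan outcome 'bimvevour', not the inherited 'bimvevor' — it skipped the early Ormirish changes, so it was borrowed from Mosolan.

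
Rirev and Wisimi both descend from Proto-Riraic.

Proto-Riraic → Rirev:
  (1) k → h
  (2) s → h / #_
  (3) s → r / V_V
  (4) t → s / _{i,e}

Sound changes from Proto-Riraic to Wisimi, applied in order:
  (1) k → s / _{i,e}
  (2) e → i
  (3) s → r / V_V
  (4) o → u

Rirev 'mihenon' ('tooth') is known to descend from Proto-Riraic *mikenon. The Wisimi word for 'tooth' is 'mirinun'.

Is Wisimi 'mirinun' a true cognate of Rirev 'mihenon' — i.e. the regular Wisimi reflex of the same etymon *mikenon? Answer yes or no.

yes

Derive the expected Wisimi reflex of *mikenon:
Wisimi: start from *mikenon.
  rule 1 (palatalisation): mikenon → misenon
  rule 2 (vowel merger): misenon → misinon
  rule 3 (rhotacism): misinon → mirinon
  rule 4 (vowel merger): mirinon → mirinun
  ⇒ Wisimi mirinun
Wisimi 'mirinun' matches the regular reflex exactly, so the pair is cognate.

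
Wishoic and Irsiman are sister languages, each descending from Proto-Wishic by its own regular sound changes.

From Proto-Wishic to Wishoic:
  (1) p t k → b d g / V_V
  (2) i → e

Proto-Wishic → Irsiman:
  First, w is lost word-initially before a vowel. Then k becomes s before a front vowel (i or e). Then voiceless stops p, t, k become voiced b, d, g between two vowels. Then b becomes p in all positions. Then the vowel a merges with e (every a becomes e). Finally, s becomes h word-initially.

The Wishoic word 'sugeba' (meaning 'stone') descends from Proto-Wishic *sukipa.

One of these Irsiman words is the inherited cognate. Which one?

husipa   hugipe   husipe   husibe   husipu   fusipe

husipe

Irsiman: *sukipa > susipa > susiba > susipa > susipe > husipe  (by palatalisation, intervocalic voicing, unconditioned shift, vowel merger, debuccalisation)
Only 'husipe' matches the regular Irsiman development of *sukipa.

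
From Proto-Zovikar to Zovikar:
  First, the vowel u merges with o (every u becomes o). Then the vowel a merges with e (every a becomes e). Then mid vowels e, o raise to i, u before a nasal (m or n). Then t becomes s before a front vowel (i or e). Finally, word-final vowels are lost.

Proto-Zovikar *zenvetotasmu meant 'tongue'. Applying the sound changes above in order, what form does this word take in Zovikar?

Zovikar: start from *zenvetotasmu.
  rule 1 (vowel merger): zenvetotasmu → zenvetotasmo
  rule 2 (vowel merger): zenvetotasmo → zenvetotesmo
  rule 3 (pre-nasal raising): zenvetotesmo → zinvetotesmo
  rule 4 (palatalisation): zinvetotesmo → zinvetosesmo
  rule 5 (apocope): zinvetosesmo → zinvetosesm
  ⇒ Zovikar zinvetosesm

zinvetosesm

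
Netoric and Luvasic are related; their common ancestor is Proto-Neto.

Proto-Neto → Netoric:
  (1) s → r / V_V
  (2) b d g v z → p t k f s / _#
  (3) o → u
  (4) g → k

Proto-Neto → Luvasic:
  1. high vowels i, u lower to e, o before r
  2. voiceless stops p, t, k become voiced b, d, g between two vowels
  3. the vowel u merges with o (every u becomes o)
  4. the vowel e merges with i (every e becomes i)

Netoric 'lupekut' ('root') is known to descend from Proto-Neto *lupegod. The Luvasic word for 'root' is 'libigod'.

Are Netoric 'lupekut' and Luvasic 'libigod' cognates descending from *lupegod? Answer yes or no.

Derive the expected Luvasic reflex of *lupegod:
Luvasic: start from *lupegod.
  rule 1: no change — lupegod
  rule 2 (intervocalic voicing): lupegod → lubegod
  rule 3 (vowel merger): lubegod → lobegod
  rule 4 (vowel merger): lobegod → lobigod
  ⇒ Luvasic lobigod
The regular Luvasic reflex would be 'lobigod', but the attested form is 'libigod'. The correspondence is irregular, so they are not cognates (the Luvasic form has a different source).

no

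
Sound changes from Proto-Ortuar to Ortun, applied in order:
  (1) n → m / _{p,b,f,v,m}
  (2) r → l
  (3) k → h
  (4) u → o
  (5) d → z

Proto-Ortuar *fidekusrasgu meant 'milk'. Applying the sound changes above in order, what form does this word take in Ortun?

fizehoslasgo

Ortun: *fidekusrasgu > fidekuslasgu > fidehuslasgu > fidehoslasgo > fizehoslasgo  (by unconditioned shift, unconditioned shift, vowel merger, unconditioned shift)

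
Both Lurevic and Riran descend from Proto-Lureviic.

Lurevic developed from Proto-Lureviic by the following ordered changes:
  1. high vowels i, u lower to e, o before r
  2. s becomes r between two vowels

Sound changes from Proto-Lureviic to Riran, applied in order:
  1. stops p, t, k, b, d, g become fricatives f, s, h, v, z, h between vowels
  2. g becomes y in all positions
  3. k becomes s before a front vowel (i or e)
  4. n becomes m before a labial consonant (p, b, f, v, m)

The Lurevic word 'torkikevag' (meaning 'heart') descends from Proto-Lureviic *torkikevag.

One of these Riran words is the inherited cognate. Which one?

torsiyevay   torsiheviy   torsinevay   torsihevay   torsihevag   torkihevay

Riran: *torkikevag > torkihevag > torkihevay > torsihevay  (by intervocalic lenition, unconditioned shift, palatalisation)
The other candidates each miss or misapply at least one Riran change.

torsihevay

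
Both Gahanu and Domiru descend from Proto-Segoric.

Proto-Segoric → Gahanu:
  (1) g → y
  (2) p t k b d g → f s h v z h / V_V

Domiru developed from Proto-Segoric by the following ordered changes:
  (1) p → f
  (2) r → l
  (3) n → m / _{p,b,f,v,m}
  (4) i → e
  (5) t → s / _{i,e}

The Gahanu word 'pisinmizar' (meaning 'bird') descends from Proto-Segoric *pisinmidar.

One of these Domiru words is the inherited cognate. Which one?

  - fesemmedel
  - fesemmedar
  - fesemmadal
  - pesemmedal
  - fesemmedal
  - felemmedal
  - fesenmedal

Domiru: *pisinmidar > fisinmidar > fisinmidal > fisimmidal > fesemmedal  (by unconditioned shift, unconditioned shift, nasal place assimilation, vowel merger)

fesemmedal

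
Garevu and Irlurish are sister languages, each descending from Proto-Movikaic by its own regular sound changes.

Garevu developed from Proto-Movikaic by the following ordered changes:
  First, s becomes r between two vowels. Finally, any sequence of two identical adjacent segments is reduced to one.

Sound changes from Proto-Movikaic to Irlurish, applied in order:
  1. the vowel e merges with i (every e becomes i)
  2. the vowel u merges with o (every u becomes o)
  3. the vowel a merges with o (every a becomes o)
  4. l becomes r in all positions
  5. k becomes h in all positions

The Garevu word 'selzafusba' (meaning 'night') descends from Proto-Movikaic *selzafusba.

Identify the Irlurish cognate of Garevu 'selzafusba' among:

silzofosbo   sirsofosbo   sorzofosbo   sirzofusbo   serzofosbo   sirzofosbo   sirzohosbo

sirzofosbo

Irlurish: start from *selzafusba.
  rule 1 (vowel merger): selzafusba → silzafusba
  rule 2 (vowel merger): silzafusba → silzafosba
  rule 3 (vowel merger): silzafosba → silzofosbo
  rule 4 (unconditioned shift): silzofosbo → sirzofosbo
  rule 5: no change — sirzofosbo
  ⇒ Irlurish sirzofosbo
Among the options, 'sirzofosbo' alone shows every Irlurish change applied in order.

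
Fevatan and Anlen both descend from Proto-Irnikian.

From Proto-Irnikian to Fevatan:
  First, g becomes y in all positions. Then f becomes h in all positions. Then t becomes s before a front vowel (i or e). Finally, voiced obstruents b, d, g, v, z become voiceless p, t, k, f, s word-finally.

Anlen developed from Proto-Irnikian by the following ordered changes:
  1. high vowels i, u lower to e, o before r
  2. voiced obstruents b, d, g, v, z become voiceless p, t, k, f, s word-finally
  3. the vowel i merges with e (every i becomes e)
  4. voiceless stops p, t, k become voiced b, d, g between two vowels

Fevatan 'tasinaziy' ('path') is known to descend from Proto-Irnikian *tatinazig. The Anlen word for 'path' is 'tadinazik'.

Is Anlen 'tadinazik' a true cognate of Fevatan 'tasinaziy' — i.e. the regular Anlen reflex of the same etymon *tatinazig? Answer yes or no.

no

Derive the expected Anlen reflex of *tatinazig:
Anlen: *tatinazig
  tatinazig (rule 1 does not apply)
  tatinazig → tatinazik   [final devoicing]
  tatinazik → tatenazek   [vowel merger]
  tatenazek → tadenazek   [intervocalic voicing]
  giving Anlen tadenazek.
The regular Anlen reflex would be 'tadenazek', but the attested form is 'tadinazik'. The correspondence is irregular, so they are not cognates (the Anlen form has a different source).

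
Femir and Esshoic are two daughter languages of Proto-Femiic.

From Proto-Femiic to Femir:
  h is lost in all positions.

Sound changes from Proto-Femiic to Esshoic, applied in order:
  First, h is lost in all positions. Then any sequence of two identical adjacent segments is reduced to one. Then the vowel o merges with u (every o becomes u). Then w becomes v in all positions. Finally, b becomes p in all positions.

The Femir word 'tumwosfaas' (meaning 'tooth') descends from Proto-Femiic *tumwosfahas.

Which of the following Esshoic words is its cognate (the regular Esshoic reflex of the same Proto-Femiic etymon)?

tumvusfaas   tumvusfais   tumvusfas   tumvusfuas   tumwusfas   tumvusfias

tumvusfas

Esshoic: start from *tumwosfahas.
  rule 1 (h-loss): tumwosfahas → tumwosfaas
  rule 2 (degemination): tumwosfaas → tumwosfas
  rule 3 (vowel merger): tumwosfas → tumwusfas
  rule 4 (unconditioned shift): tumwusfas → tumvusfas
  rule 5: no change — tumvusfas
  ⇒ Esshoic tumvusfas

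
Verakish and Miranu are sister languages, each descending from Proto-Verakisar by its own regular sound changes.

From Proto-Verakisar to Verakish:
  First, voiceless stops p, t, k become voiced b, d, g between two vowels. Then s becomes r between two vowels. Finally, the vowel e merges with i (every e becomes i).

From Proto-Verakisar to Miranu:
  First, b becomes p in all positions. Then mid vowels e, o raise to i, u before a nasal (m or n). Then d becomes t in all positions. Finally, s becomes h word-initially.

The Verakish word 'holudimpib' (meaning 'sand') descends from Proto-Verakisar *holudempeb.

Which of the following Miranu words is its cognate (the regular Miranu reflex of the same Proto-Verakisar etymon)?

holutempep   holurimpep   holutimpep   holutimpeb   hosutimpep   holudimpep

Miranu: *holudempeb
  holudempeb → holudempep   [unconditioned shift]
  holudempep → holudimpep   [pre-nasal raising]
  holudimpep → holutimpep   [unconditioned shift]
  holutimpep (rule 4 does not apply)
  giving Miranu holutimpep.

holutimpep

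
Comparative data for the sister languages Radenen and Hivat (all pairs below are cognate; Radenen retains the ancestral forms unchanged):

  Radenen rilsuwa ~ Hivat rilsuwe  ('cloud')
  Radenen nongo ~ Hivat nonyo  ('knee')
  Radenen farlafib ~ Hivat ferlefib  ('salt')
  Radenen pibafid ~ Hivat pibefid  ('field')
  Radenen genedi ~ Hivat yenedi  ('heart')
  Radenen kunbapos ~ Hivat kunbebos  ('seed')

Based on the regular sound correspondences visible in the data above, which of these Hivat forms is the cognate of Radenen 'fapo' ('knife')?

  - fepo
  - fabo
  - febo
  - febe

febo

kunbapos ~ kunbebos — Radenen a corresponds to Hivat e after a consonant, before a labial obstruent.
kunbapos ~ kunbebos — Radenen p corresponds to Hivat b between vowels (before a back vowel).
Applying these to Radenen 'fapo':
  fapo → fepo   (a→e after a consonant, before a labial obstruent)
  fepo → febo   (p→b between vowels (before a back vowel))
So the Hivat cognate is 'febo'.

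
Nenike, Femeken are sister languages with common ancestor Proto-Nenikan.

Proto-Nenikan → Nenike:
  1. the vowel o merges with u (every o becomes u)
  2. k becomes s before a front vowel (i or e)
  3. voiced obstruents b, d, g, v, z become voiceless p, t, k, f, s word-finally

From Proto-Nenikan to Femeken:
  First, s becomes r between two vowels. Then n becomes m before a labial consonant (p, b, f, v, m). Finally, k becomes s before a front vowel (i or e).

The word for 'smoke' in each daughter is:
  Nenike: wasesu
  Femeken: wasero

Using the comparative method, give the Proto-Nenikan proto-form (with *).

Position 5: Nenike has s, Femeken has r. Taking the neighbouring segments as reconstructed: Nenike s can only go back to *s; Femeken r could go back to *s or *r — the one source consistent with every daughter is *s.
Position 6: Nenike has u, Femeken has o. Femeken preserves o here (none of its changes turn any other segment into o), so the proto-segment is *o.
Position 3: Nenike has s, Femeken has s. Taking the neighbouring segments as reconstructed: Nenike s could go back to *k or *s; Femeken s can only go back to *k — the one source consistent with every daughter is *k.
This points to *wakeso. Verify forward in each daughter:
Nenike: *wakeso > wakesu > wasesu  (by vowel merger, palatalisation)
Femeken: start from *wakeso.
  rule 1 (rhotacism): wakeso → wakero
  rule 2: no change — wakero
  rule 3 (palatalisation): wakero → wasero
  ⇒ Femeken wasero
*wakeso is the unique common source.

*wakeso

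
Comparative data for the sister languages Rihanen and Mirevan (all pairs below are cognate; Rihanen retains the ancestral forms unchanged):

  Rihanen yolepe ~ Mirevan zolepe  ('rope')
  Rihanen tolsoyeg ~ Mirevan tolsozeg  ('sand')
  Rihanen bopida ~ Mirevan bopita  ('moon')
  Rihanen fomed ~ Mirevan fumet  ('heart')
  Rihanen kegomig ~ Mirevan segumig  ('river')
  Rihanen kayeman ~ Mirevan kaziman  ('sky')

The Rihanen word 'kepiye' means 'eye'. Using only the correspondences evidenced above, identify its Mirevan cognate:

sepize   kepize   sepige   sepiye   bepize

kegomig ~ segumig — Rihanen k corresponds to Mirevan s word-initially before a front vowel.
tolsoyeg ~ tolsozeg, kayeman ~ kaziman — Rihanen y corresponds to Mirevan z between vowels (before a front vowel).
Applying these to Rihanen 'kepiye':
  kepiye → sepiye   (k→s word-initially before a front vowel)
  sepiye → sepize   (y→z between vowels (before a front vowel))
So the Mirevan cognate is 'sepize'.

sepize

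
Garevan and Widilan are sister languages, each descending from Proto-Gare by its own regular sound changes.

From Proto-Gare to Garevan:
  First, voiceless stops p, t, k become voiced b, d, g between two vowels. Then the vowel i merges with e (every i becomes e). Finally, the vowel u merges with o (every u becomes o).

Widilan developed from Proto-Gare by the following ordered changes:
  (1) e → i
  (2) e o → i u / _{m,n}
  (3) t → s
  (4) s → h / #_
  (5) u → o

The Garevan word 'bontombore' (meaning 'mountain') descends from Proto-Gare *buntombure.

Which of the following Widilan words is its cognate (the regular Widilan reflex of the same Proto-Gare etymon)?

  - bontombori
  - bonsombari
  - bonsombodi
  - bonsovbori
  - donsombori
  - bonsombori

Widilan: *buntombure
  buntombure → buntomburi   [vowel merger]
  buntomburi → buntumburi   [pre-nasal raising]
  buntumburi → bunsumburi   [unconditioned shift]
  bunsumburi (rule 4 does not apply)
  bunsumburi → bonsombori   [vowel merger]
  giving Widilan bonsombori.
Only 'bonsombori' matches the regular Widilan development of *buntombure.

bonsombori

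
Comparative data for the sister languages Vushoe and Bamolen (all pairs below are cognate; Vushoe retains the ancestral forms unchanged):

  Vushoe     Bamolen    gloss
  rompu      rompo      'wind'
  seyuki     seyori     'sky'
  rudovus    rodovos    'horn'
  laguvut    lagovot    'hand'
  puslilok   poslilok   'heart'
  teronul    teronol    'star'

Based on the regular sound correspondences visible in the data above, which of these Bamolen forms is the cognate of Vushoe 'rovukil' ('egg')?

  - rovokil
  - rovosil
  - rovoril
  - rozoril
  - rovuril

rovoril

seyuki ~ seyori, rudovus ~ rodovos — Vushoe u corresponds to Bamolen o after a consonant, before a consonant other than r, m, n, p, b, f, v.
seyuki ~ seyori — Vushoe k corresponds to Bamolen r between vowels (before a front vowel).
Applying these to Vushoe 'rovukil':
  rovukil → rovokil   (u→o after a consonant, before a consonant other than r, m, n, p, b, f, v)
  rovokil → rovoril   (k→r between vowels (before a front vowel))
So the Bamolen cognate is 'rovoril'.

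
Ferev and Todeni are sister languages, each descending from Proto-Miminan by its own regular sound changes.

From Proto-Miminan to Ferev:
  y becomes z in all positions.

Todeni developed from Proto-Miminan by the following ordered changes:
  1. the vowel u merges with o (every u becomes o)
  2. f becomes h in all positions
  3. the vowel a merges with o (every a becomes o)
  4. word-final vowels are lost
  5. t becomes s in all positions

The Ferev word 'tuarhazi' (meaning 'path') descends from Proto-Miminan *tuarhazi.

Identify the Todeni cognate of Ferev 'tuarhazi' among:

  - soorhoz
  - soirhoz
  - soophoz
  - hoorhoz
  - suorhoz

Todeni: *tuarhazi
  tuarhazi → toarhazi   [vowel merger]
  toarhazi (rule 2 does not apply)
  toarhazi → toorhozi   [vowel merger]
  toorhozi → toorhoz   [apocope]
  toorhoz → soorhoz   [unconditioned shift]
  giving Todeni soorhoz.
Among the options, 'soorhoz' alone shows every Todeni change applied in order.

soorhoz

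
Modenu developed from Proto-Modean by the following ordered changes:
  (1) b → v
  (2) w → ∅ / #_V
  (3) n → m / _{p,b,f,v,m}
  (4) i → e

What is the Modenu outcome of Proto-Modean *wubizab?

uvezav

Modenu: *wubizab > wuvizav > uvizav > uvezav  (by unconditioned shift, glide loss, vowel merger)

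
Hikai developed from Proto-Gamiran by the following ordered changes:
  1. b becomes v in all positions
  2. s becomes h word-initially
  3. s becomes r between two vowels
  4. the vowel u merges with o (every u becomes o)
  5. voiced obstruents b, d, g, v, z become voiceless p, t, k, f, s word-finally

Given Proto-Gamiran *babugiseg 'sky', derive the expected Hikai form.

Hikai: start from *babugiseg.
  rule 1 (unconditioned shift): babugiseg → vavugiseg
  rule 2: no change — vavugiseg
  rule 3 (rhotacism): vavugiseg → vavugireg
  rule 4 (vowel merger): vavugireg → vavogireg
  rule 5 (final devoicing): vavogireg → vavogirek
  ⇒ Hikai vavogirek

vavogirek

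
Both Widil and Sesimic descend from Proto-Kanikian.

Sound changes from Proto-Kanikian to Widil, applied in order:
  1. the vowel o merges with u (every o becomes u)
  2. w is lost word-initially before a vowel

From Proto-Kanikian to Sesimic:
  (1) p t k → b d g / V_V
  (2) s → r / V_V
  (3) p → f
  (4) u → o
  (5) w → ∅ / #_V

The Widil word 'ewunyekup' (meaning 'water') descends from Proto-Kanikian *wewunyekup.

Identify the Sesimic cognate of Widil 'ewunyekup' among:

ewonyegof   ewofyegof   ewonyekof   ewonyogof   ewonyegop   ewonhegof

Sesimic: start from *wewunyekup.
  rule 1 (intervocalic voicing): wewunyekup → wewunyegup
  rule 2: no change — wewunyegup
  rule 3 (unconditioned shift): wewunyegup → wewunyeguf
  rule 4 (vowel merger): wewunyeguf → wewonyegof
  rule 5 (glide loss): wewonyegof → ewonyegof
  ⇒ Sesimic ewonyegof
The other candidates each miss or misapply at least one Sesimic change.

ewonyegof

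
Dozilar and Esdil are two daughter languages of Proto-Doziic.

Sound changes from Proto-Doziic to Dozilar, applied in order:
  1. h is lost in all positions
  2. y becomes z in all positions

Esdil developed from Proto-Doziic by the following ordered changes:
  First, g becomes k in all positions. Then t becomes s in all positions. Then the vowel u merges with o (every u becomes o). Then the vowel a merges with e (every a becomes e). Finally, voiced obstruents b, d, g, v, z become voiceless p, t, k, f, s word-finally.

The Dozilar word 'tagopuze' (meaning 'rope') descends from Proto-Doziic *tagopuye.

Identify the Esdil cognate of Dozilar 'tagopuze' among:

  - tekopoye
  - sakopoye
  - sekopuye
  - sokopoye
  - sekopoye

sekopoye

Esdil: *tagopuye
  tagopuye → takopuye   [unconditioned shift]
  takopuye → sakopuye   [unconditioned shift]
  sakopuye → sakopoye   [vowel merger]
  sakopoye → sekopoye   [vowel merger]
  sekopoye (rule 5 does not apply)
  giving Esdil sekopoye.
Only 'sekopoye' matches the regular Esdil development of *tagopuye.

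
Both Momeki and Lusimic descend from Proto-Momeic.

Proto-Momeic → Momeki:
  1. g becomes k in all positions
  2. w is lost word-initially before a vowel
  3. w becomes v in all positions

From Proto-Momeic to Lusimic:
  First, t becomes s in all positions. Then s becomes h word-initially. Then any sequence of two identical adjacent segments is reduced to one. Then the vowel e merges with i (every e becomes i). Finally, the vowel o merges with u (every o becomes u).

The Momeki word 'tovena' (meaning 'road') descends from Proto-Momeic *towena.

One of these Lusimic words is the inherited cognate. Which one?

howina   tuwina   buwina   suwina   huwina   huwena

huwina

Lusimic: start from *towena.
  rule 1 (unconditioned shift): towena → sowena
  rule 2 (debuccalisation): sowena → howena
  rule 3: no change — howena
  rule 4 (vowel merger): howena → howina
  rule 5 (vowel merger): howina → huwina
  ⇒ Lusimic huwina
Among the options, 'huwina' alone shows every Lusimic change applied in order.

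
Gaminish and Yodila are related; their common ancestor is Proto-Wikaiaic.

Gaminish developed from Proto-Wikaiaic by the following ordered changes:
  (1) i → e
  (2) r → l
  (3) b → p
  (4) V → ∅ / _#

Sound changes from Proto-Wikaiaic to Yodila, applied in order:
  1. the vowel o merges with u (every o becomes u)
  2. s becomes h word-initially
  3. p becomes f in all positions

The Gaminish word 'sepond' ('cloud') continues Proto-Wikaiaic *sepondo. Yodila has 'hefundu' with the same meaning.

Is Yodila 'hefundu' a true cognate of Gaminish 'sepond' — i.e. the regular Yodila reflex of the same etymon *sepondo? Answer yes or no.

yes

Derive the expected Yodila reflex of *sepondo:
Yodila: *sepondo
  sepondo → sepundu   [vowel merger]
  sepundu → hepundu   [debuccalisation]
  hepundu → hefundu   [unconditioned shift]
  giving Yodila hefundu.
Yodila 'hefundu' matches the regular reflex exactly, so the pair is cognate.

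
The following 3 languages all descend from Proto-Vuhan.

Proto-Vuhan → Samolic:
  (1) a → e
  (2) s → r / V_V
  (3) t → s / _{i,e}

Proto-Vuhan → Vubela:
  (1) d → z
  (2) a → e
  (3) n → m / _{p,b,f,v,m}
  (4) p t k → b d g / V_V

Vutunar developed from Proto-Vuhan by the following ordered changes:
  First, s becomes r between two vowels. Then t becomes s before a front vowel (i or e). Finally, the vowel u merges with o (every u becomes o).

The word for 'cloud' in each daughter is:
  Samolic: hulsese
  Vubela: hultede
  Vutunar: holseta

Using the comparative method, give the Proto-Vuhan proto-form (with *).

Position 2: Samolic has u, Vubela has u, Vutunar has o. Samolic preserves u here (none of its changes turn any other segment into u), so the proto-segment is *u.
Position 6: Samolic has s, Vubela has d, Vutunar has t. Vutunar preserves t here (none of its changes turn any other segment into t), so the proto-segment is *t.
Position 4: Samolic has s, Vubela has t, Vutunar has s. Vubela preserves t here (none of its changes turn any other segment into t), so the proto-segment is *t.
This points to *hulteta. Verify forward in each daughter:
Samolic: *hulteta
  hulteta → hultete   [vowel merger]
  hultete (rule 2 does not apply)
  hultete → hulsese   [palatalisation]
  giving Samolic hulsese.
Vubela: *hulteta
  hulteta (rule 1 does not apply)
  hulteta → hultete   [vowel merger]
  hultete (rule 3 does not apply)
  hultete → hultede   [intervocalic voicing]
  giving Vubela hultede.
Vutunar: *hulteta > hulseta > holseta  (by palatalisation, vowel merger)
No other proto-form is consistent with every reflex, so the reconstruction is *hulteta.

*hulteta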